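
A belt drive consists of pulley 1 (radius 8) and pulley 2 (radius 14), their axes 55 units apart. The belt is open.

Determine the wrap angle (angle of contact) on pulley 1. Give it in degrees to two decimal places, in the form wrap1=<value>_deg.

wrap1=167.47_deg

open belt: β = asin((r2−r1)/C) = asin(6/55) = 6.2629°
wrap1 = π − 2β = 167.4742°
wrap2 = π + 2β = 192.5258°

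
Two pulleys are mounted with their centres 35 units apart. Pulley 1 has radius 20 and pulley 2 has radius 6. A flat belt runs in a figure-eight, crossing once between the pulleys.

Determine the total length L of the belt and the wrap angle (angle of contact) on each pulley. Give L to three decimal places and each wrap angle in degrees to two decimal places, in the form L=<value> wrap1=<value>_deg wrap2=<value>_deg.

crossed belt: β = asin((r1+r2)/C) = asin(26/35) = 47.9754°
wrap1 = wrap2 = π + 2β = 275.9507°
tangent length = C·cosβ = 23.4307
L = (r1+r2)·wrap + 2·C·cosβ = 26·4.8162 + 2·23.4307 = 172.0840

L=172.084 wrap1=275.95_deg wrap2=275.95_deg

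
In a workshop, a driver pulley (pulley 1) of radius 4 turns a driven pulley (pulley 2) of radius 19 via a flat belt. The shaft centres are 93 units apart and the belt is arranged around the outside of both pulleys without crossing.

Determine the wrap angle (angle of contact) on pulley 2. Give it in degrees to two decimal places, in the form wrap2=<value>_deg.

open belt: β = asin((r2−r1)/C) = asin(15/93) = 9.2818°
wrap1 = π − 2β = 161.4364°
wrap2 = π + 2β = 198.5636°

wrap2=198.56_deg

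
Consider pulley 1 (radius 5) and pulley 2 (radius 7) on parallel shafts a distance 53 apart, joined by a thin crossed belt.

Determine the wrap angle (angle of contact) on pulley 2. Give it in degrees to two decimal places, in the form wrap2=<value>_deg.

crossed belt: β = asin((r1+r2)/C) = asin(12/53) = 13.0861°
wrap1 = wrap2 = π + 2β = 206.1722°

wrap2=206.17_deg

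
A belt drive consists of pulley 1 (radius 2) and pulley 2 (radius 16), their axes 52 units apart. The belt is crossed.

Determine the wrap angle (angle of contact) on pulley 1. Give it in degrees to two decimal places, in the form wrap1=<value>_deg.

wrap1=220.50_deg

crossed belt: β = asin((r1+r2)/C) = asin(18/52) = 20.2522°
wrap1 = wrap2 = π + 2β = 220.5045°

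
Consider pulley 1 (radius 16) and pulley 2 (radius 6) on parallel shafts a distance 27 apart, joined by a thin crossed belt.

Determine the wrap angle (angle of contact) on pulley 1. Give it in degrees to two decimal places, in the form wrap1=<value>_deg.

crossed belt: β = asin((r1+r2)/C) = asin(22/27) = 54.5691°
wrap1 = wrap2 = π + 2β = 289.1381°

wrap1=289.14_deg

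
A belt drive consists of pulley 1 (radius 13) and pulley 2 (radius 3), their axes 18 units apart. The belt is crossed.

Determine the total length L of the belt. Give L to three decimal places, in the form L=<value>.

crossed belt: β = asin((r1+r2)/C) = asin(16/18) = 62.7340°
wrap1 = wrap2 = π + 2β = 305.4679°
tangent length = C·cosβ = 8.2462
L = (r1+r2)·wrap + 2·C·cosβ = 16·5.3314 + 2·8.2462 = 101.7952

L=101.795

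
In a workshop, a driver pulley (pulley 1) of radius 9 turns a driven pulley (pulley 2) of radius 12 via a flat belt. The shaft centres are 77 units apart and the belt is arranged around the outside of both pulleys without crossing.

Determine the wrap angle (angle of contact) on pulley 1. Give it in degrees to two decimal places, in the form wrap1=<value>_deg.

wrap1=175.53_deg

open belt: β = asin((r2−r1)/C) = asin(3/77) = 2.2329°
wrap1 = π − 2β = 175.5343°
wrap2 = π + 2β = 184.4657°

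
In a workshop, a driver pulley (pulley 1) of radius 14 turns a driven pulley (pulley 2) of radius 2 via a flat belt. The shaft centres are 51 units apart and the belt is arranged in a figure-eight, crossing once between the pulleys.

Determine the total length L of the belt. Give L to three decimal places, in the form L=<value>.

L=157.328

crossed belt: β = asin((r1+r2)/C) = asin(16/51) = 18.2839°
wrap1 = wrap2 = π + 2β = 216.5678°
tangent length = C·cosβ = 48.4252
L = (r1+r2)·wrap + 2·C·cosβ = 16·3.7798 + 2·48.4252 = 157.3275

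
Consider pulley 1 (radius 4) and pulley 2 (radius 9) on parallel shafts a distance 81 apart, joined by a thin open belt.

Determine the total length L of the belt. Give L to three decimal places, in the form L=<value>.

L=203.149

open belt: β = asin((r2−r1)/C) = asin(5/81) = 3.5390°
wrap1 = π − 2β = 172.9219°
wrap2 = π + 2β = 187.0781°
tangent length = C·cosβ = 80.8455
L = r1·wrap1 + r2·wrap2 + 2·C·cosβ = 4·3.0181 + 9·3.2651 + 2·80.8455 = 203.1494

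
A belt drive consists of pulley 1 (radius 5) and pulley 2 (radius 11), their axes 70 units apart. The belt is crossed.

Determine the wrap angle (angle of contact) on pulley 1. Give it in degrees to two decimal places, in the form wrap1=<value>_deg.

crossed belt: β = asin((r1+r2)/C) = asin(16/70) = 13.2130°
wrap1 = wrap2 = π + 2β = 206.4260°

wrap1=206.43_deg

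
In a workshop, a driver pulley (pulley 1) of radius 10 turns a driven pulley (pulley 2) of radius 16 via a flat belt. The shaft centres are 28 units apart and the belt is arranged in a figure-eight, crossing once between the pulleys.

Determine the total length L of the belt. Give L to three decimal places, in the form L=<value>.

L=164.374

crossed belt: β = asin((r1+r2)/C) = asin(26/28) = 68.2132°
wrap1 = wrap2 = π + 2β = 316.4264°
tangent length = C·cosβ = 10.3923
L = (r1+r2)·wrap + 2·C·cosβ = 26·5.5227 + 2·10.3923 = 164.3744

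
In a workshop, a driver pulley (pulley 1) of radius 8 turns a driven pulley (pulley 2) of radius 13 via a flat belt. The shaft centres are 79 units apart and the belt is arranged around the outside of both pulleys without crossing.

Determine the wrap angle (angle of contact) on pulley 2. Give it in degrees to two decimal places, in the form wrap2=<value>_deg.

wrap2=187.26_deg

open belt: β = asin((r2−r1)/C) = asin(5/79) = 3.6287°
wrap1 = π − 2β = 172.7425°
wrap2 = π + 2β = 187.2575°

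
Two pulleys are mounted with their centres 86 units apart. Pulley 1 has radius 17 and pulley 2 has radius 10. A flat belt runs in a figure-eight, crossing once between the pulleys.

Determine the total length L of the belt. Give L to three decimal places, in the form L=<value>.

L=265.372

crossed belt: β = asin((r1+r2)/C) = asin(27/86) = 18.2976°
wrap1 = wrap2 = π + 2β = 216.5953°
tangent length = C·cosβ = 81.6517
L = (r1+r2)·wrap + 2·C·cosβ = 27·3.7803 + 2·81.6517 = 265.3715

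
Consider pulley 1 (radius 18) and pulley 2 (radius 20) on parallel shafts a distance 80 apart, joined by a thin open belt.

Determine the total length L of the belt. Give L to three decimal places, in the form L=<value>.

L=279.431

open belt: β = asin((r2−r1)/C) = asin(2/80) = 1.4325°
wrap1 = π − 2β = 177.1349°
wrap2 = π + 2β = 182.8651°
tangent length = C·cosβ = 79.9750
L = r1·wrap1 + r2·wrap2 + 2·C·cosβ = 18·3.0916 + 20·3.1916 + 2·79.9750 = 279.4305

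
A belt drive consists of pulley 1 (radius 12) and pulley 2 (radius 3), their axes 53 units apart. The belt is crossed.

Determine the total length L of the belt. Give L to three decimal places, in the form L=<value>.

crossed belt: β = asin((r1+r2)/C) = asin(15/53) = 16.4405°
wrap1 = wrap2 = π + 2β = 212.8809°
tangent length = C·cosβ = 50.8331
L = (r1+r2)·wrap + 2·C·cosβ = 15·3.7155 + 2·50.8331 = 157.3982

L=157.398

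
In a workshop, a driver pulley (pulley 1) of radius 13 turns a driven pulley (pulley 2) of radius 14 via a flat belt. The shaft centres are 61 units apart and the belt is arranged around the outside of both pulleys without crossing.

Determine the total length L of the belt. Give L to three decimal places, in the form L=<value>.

L=206.839

open belt: β = asin((r2−r1)/C) = asin(1/61) = 0.9393°
wrap1 = π − 2β = 178.1214°
wrap2 = π + 2β = 181.8786°
tangent length = C·cosβ = 60.9918
L = r1·wrap1 + r2·wrap2 + 2·C·cosβ = 13·3.1088 + 14·3.1744 + 2·60.9918 = 206.8394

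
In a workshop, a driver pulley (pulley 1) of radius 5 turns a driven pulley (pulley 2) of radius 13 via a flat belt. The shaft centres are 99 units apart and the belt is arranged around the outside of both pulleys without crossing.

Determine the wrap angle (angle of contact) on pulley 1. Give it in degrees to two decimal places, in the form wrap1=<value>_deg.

open belt: β = asin((r2−r1)/C) = asin(8/99) = 4.6350°
wrap1 = π − 2β = 170.7300°
wrap2 = π + 2β = 189.2700°

wrap1=170.73_deg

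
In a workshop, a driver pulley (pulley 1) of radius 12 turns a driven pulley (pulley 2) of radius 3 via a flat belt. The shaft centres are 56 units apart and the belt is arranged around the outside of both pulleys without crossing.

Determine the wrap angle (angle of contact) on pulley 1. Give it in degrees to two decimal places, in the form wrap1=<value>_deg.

open belt: β = asin((r2−r1)/C) = asin(-9/56) = -9.2484°
wrap1 = π − 2β = 198.4967°
wrap2 = π + 2β = 161.5033°

wrap1=198.50_deg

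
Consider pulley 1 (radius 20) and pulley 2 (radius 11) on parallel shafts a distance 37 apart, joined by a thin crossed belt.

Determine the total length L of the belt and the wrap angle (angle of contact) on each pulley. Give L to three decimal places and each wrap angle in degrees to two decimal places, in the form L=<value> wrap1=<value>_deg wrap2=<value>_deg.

crossed belt: β = asin((r1+r2)/C) = asin(31/37) = 56.9125°
wrap1 = wrap2 = π + 2β = 293.8250°
tangent length = C·cosβ = 20.1990
L = (r1+r2)·wrap + 2·C·cosβ = 31·5.1282 + 2·20.1990 = 199.3726

L=199.373 wrap1=293.83_deg wrap2=293.83_deg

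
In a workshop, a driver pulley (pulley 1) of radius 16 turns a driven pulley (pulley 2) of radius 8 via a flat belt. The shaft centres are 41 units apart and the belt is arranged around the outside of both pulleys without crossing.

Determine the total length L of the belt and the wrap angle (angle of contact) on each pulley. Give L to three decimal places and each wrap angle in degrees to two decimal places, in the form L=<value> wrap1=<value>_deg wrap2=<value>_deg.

open belt: β = asin((r2−r1)/C) = asin(-8/41) = -11.2518°
wrap1 = π − 2β = 202.5037°
wrap2 = π + 2β = 157.4963°
tangent length = C·cosβ = 40.2119
L = r1·wrap1 + r2·wrap2 + 2·C·cosβ = 16·3.5344 + 8·2.7488 + 2·40.2119 = 158.9642

L=158.964 wrap1=202.50_deg wrap2=157.50_deg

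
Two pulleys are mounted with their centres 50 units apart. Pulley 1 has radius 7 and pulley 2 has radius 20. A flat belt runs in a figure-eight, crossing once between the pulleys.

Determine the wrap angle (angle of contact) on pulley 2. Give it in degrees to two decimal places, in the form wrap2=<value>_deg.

crossed belt: β = asin((r1+r2)/C) = asin(27/50) = 32.6836°
wrap1 = wrap2 = π + 2β = 245.3673°

wrap2=245.37_deg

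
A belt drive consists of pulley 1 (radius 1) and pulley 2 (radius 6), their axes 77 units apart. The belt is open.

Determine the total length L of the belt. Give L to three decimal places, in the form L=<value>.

L=176.316

open belt: β = asin((r2−r1)/C) = asin(5/77) = 3.7231°
wrap1 = π − 2β = 172.5538°
wrap2 = π + 2β = 187.4462°
tangent length = C·cosβ = 76.8375
L = r1·wrap1 + r2·wrap2 + 2·C·cosβ = 1·3.0116 + 6·3.2716 + 2·76.8375 = 176.3159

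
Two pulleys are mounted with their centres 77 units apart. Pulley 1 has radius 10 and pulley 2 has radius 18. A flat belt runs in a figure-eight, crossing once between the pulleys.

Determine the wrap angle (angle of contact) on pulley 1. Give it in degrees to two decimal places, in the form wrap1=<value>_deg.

crossed belt: β = asin((r1+r2)/C) = asin(28/77) = 21.3237°
wrap1 = wrap2 = π + 2β = 222.6474°

wrap1=222.65_deg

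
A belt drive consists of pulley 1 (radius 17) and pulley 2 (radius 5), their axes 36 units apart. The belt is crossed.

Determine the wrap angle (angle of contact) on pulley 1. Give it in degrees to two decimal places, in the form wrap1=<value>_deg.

crossed belt: β = asin((r1+r2)/C) = asin(22/36) = 37.6699°
wrap1 = wrap2 = π + 2β = 255.3398°

wrap1=255.34_deg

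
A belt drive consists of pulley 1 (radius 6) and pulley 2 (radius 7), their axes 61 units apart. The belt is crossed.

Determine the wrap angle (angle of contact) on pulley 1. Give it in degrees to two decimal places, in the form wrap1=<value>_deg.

wrap1=204.61_deg

crossed belt: β = asin((r1+r2)/C) = asin(13/61) = 12.3049°
wrap1 = wrap2 = π + 2β = 204.6099°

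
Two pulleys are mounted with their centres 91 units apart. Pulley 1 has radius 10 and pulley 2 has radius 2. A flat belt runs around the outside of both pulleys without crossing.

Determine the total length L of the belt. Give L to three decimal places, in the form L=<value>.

L=220.403

open belt: β = asin((r2−r1)/C) = asin(-8/91) = -5.0435°
wrap1 = π − 2β = 190.0870°
wrap2 = π + 2β = 169.9130°
tangent length = C·cosβ = 90.6477
L = r1·wrap1 + r2·wrap2 + 2·C·cosβ = 10·3.3176 + 2·2.9655 + 2·90.6477 = 220.4029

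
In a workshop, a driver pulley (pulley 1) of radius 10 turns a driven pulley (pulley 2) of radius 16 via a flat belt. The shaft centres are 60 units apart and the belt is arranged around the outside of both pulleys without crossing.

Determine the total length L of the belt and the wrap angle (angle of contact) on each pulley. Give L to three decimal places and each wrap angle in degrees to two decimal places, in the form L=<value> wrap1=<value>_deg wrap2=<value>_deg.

L=202.282 wrap1=168.52_deg wrap2=191.48_deg

open belt: β = asin((r2−r1)/C) = asin(6/60) = 5.7392°
wrap1 = π − 2β = 168.5217°
wrap2 = π + 2β = 191.4783°
tangent length = C·cosβ = 59.6992
L = r1·wrap1 + r2·wrap2 + 2·C·cosβ = 10·2.9413 + 16·3.3419 + 2·59.6992 = 202.2819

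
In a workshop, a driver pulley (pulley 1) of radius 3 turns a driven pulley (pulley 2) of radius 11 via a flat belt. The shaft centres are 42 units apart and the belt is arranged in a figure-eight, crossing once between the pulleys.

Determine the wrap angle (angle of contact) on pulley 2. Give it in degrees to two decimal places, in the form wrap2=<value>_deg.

wrap2=218.94_deg

crossed belt: β = asin((r1+r2)/C) = asin(14/42) = 19.4712°
wrap1 = wrap2 = π + 2β = 218.9424°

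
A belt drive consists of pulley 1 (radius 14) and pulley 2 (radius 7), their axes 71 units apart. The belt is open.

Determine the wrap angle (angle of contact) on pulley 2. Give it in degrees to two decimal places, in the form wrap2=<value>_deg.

open belt: β = asin((r2−r1)/C) = asin(-7/71) = -5.6581°
wrap1 = π − 2β = 191.3161°
wrap2 = π + 2β = 168.6839°

wrap2=168.68_deg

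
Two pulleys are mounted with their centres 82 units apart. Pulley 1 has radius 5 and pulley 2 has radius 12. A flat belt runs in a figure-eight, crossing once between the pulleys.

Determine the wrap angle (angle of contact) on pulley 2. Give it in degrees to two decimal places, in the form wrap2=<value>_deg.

crossed belt: β = asin((r1+r2)/C) = asin(17/82) = 11.9652°
wrap1 = wrap2 = π + 2β = 203.9303°

wrap2=203.93_deg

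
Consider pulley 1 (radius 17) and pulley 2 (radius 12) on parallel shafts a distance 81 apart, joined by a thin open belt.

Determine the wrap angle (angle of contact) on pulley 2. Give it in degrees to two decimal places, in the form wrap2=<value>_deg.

open belt: β = asin((r2−r1)/C) = asin(-5/81) = -3.5390°
wrap1 = π − 2β = 187.0781°
wrap2 = π + 2β = 172.9219°

wrap2=172.92_deg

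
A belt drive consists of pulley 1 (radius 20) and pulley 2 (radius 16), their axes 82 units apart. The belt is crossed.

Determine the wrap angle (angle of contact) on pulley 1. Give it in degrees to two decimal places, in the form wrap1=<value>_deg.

crossed belt: β = asin((r1+r2)/C) = asin(36/82) = 26.0416°
wrap1 = wrap2 = π + 2β = 232.0833°

wrap1=232.08_deg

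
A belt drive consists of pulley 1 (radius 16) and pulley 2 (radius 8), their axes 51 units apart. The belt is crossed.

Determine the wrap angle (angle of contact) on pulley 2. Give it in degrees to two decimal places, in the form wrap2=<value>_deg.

wrap2=236.14_deg

crossed belt: β = asin((r1+r2)/C) = asin(24/51) = 28.0725°
wrap1 = wrap2 = π + 2β = 236.1450°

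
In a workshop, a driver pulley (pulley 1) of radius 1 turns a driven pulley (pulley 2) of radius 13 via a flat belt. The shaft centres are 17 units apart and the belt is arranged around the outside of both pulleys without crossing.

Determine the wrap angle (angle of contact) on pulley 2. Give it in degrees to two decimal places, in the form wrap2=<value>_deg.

wrap2=269.80_deg

open belt: β = asin((r2−r1)/C) = asin(12/17) = 44.9009°
wrap1 = π − 2β = 90.1983°
wrap2 = π + 2β = 269.8017°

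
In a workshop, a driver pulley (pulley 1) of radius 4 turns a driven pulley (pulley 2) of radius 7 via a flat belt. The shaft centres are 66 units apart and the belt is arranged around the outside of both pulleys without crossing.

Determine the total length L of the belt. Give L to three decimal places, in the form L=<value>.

open belt: β = asin((r2−r1)/C) = asin(3/66) = 2.6053°
wrap1 = π − 2β = 174.7895°
wrap2 = π + 2β = 185.2105°
tangent length = C·cosβ = 65.9318
L = r1·wrap1 + r2·wrap2 + 2·C·cosβ = 4·3.0507 + 7·3.2325 + 2·65.9318 = 166.6939

L=166.694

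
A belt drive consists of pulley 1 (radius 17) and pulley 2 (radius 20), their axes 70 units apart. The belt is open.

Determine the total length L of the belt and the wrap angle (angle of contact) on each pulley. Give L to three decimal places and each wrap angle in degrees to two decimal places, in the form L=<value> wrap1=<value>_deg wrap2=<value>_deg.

open belt: β = asin((r2−r1)/C) = asin(3/70) = 2.4563°
wrap1 = π − 2β = 175.0874°
wrap2 = π + 2β = 184.9126°
tangent length = C·cosβ = 69.9357
L = r1·wrap1 + r2·wrap2 + 2·C·cosβ = 17·3.0559 + 20·3.2273 + 2·69.9357 = 256.3675

L=256.368 wrap1=175.09_deg wrap2=184.91_deg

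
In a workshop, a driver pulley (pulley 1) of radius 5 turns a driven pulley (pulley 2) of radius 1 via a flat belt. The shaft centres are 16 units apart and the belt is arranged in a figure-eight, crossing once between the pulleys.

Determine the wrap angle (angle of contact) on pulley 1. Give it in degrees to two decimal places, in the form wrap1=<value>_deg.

wrap1=224.05_deg

crossed belt: β = asin((r1+r2)/C) = asin(6/16) = 22.0243°
wrap1 = wrap2 = π + 2β = 224.0486°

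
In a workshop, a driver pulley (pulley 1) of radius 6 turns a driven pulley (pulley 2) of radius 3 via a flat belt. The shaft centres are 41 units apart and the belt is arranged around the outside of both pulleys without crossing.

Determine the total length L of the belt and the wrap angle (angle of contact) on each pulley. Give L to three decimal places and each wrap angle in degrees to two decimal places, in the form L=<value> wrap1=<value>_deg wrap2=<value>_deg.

open belt: β = asin((r2−r1)/C) = asin(-3/41) = -4.1961°
wrap1 = π − 2β = 188.3922°
wrap2 = π + 2β = 171.6078°
tangent length = C·cosβ = 40.8901
L = r1·wrap1 + r2·wrap2 + 2·C·cosβ = 6·3.2881 + 3·2.9951 + 2·40.8901 = 110.4939

L=110.494 wrap1=188.39_deg wrap2=171.61_deg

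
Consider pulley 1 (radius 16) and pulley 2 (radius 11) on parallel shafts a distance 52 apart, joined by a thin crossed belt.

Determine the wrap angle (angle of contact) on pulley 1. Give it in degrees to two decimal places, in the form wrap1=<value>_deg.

wrap1=242.56_deg

crossed belt: β = asin((r1+r2)/C) = asin(27/52) = 31.2807°
wrap1 = wrap2 = π + 2β = 242.5613°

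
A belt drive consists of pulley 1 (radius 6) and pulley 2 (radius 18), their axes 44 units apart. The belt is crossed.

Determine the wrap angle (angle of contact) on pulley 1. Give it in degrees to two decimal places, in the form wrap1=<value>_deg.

wrap1=246.11_deg

crossed belt: β = asin((r1+r2)/C) = asin(24/44) = 33.0557°
wrap1 = wrap2 = π + 2β = 246.1115°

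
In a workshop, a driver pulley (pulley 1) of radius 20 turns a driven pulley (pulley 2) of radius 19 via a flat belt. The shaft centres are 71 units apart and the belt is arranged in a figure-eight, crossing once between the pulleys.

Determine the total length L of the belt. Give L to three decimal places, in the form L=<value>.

L=286.540

crossed belt: β = asin((r1+r2)/C) = asin(39/71) = 33.3187°
wrap1 = wrap2 = π + 2β = 246.6374°
tangent length = C·cosβ = 59.3296
L = (r1+r2)·wrap + 2·C·cosβ = 39·4.3046 + 2·59.3296 = 286.5399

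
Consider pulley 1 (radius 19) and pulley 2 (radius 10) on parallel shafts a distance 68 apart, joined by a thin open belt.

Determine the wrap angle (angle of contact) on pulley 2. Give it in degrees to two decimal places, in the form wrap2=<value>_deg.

wrap2=164.79_deg

open belt: β = asin((r2−r1)/C) = asin(-9/68) = -7.6056°
wrap1 = π − 2β = 195.2112°
wrap2 = π + 2β = 164.7888°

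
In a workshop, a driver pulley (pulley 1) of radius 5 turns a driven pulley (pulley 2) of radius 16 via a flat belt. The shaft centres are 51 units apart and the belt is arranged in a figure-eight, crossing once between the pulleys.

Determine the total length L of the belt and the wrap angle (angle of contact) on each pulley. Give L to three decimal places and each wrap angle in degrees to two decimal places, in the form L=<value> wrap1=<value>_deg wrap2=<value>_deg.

L=176.749 wrap1=228.63_deg wrap2=228.63_deg

crossed belt: β = asin((r1+r2)/C) = asin(21/51) = 24.3157°
wrap1 = wrap2 = π + 2β = 228.6315°
tangent length = C·cosβ = 46.4758
L = (r1+r2)·wrap + 2·C·cosβ = 21·3.9904 + 2·46.4758 = 176.7494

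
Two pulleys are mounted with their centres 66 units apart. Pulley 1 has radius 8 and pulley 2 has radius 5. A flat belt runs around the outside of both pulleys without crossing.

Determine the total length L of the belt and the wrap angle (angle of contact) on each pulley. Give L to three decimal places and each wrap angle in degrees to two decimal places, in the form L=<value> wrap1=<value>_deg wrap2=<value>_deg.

open belt: β = asin((r2−r1)/C) = asin(-3/66) = -2.6053°
wrap1 = π − 2β = 185.2105°
wrap2 = π + 2β = 174.7895°
tangent length = C·cosβ = 65.9318
L = r1·wrap1 + r2·wrap2 + 2·C·cosβ = 8·3.2325 + 5·3.0507 + 2·65.9318 = 172.9771

L=172.977 wrap1=185.21_deg wrap2=174.79_deg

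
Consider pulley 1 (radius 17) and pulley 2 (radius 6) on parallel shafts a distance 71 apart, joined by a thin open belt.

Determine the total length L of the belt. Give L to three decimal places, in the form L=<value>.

open belt: β = asin((r2−r1)/C) = asin(-11/71) = -8.9127°
wrap1 = π − 2β = 197.8254°
wrap2 = π + 2β = 162.1746°
tangent length = C·cosβ = 70.1427
L = r1·wrap1 + r2·wrap2 + 2·C·cosβ = 17·3.4527 + 6·2.8305 + 2·70.1427 = 215.9643

L=215.964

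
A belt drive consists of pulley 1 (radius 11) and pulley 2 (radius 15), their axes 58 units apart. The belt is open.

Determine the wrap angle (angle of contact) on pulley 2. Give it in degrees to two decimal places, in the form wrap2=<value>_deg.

open belt: β = asin((r2−r1)/C) = asin(4/58) = 3.9546°
wrap1 = π − 2β = 172.0909°
wrap2 = π + 2β = 187.9091°

wrap2=187.91_deg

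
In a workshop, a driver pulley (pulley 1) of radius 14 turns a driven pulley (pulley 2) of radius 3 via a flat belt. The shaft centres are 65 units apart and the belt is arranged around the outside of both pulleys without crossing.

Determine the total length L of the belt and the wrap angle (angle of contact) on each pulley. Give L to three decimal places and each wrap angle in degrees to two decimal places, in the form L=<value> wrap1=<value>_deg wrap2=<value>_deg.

open belt: β = asin((r2−r1)/C) = asin(-11/65) = -9.7431°
wrap1 = π − 2β = 199.4862°
wrap2 = π + 2β = 160.5138°
tangent length = C·cosβ = 64.0625
L = r1·wrap1 + r2·wrap2 + 2·C·cosβ = 14·3.4817 + 3·2.8015 + 2·64.0625 = 185.2731

L=185.273 wrap1=199.49_deg wrap2=160.51_deg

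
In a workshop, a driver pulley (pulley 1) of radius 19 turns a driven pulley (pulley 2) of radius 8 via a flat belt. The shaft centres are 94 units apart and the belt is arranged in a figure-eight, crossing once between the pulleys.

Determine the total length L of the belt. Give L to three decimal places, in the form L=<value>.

crossed belt: β = asin((r1+r2)/C) = asin(27/94) = 16.6924°
wrap1 = wrap2 = π + 2β = 213.3849°
tangent length = C·cosβ = 90.0389
L = (r1+r2)·wrap + 2·C·cosβ = 27·3.7243 + 2·90.0389 = 280.6330

L=280.633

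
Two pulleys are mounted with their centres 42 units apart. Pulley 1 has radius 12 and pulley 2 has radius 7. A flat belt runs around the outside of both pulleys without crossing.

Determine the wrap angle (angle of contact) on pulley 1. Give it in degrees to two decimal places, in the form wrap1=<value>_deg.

open belt: β = asin((r2−r1)/C) = asin(-5/42) = -6.8371°
wrap1 = π − 2β = 193.6743°
wrap2 = π + 2β = 166.3257°

wrap1=193.67_deg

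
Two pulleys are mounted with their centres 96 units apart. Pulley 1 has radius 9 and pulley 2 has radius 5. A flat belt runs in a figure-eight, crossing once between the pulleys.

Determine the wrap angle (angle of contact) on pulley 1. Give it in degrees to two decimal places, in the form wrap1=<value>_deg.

crossed belt: β = asin((r1+r2)/C) = asin(14/96) = 8.3855°
wrap1 = wrap2 = π + 2β = 196.7711°

wrap1=196.77_deg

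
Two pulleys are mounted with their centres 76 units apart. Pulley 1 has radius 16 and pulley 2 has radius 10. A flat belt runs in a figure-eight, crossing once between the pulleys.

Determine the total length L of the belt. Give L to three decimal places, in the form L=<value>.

crossed belt: β = asin((r1+r2)/C) = asin(26/76) = 20.0052°
wrap1 = wrap2 = π + 2β = 220.0104°
tangent length = C·cosβ = 71.4143
L = (r1+r2)·wrap + 2·C·cosβ = 26·3.8399 + 2·71.4143 = 242.6661

L=242.666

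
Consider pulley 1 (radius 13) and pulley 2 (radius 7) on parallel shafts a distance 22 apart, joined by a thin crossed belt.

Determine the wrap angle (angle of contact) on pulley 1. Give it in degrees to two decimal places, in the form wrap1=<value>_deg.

crossed belt: β = asin((r1+r2)/C) = asin(20/22) = 65.3800°
wrap1 = wrap2 = π + 2β = 310.7600°

wrap1=310.76_deg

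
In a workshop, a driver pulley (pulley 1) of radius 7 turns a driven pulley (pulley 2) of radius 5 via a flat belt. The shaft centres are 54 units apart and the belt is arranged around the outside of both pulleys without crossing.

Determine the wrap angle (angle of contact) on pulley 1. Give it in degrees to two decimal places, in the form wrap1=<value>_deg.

open belt: β = asin((r2−r1)/C) = asin(-2/54) = -2.1226°
wrap1 = π − 2β = 184.2451°
wrap2 = π + 2β = 175.7549°

wrap1=184.25_deg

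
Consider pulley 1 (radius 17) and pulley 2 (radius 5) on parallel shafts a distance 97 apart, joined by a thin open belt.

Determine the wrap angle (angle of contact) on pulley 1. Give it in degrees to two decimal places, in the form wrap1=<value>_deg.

open belt: β = asin((r2−r1)/C) = asin(-12/97) = -7.1063°
wrap1 = π − 2β = 194.2127°
wrap2 = π + 2β = 165.7873°

wrap1=194.21_deg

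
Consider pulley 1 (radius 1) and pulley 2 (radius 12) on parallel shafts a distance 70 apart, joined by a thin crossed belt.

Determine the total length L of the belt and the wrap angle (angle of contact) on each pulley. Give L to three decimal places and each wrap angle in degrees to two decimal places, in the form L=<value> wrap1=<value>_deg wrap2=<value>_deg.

L=183.262 wrap1=201.41_deg wrap2=201.41_deg

crossed belt: β = asin((r1+r2)/C) = asin(13/70) = 10.7028°
wrap1 = wrap2 = π + 2β = 201.4056°
tangent length = C·cosβ = 68.7823
L = (r1+r2)·wrap + 2·C·cosβ = 13·3.5152 + 2·68.7823 = 183.2620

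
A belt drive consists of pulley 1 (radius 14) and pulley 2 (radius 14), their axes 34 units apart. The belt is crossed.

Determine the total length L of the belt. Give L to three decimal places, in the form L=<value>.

crossed belt: β = asin((r1+r2)/C) = asin(28/34) = 55.4397°
wrap1 = wrap2 = π + 2β = 290.8794°
tangent length = C·cosβ = 19.2873
L = (r1+r2)·wrap + 2·C·cosβ = 28·5.0768 + 2·19.2873 = 180.7251

L=180.725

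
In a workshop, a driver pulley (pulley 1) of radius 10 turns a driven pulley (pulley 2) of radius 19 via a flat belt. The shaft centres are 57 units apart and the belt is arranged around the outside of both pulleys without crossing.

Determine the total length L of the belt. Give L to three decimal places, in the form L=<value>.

L=206.530

open belt: β = asin((r2−r1)/C) = asin(9/57) = 9.0847°
wrap1 = π − 2β = 161.8306°
wrap2 = π + 2β = 198.1694°
tangent length = C·cosβ = 56.2850
L = r1·wrap1 + r2·wrap2 + 2·C·cosβ = 10·2.8245 + 19·3.4587 + 2·56.2850 = 206.5302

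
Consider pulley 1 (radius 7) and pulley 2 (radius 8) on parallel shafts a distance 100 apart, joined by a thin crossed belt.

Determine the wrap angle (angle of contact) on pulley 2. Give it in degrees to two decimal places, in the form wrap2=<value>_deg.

crossed belt: β = asin((r1+r2)/C) = asin(15/100) = 8.6269°
wrap1 = wrap2 = π + 2β = 197.2539°

wrap2=197.25_deg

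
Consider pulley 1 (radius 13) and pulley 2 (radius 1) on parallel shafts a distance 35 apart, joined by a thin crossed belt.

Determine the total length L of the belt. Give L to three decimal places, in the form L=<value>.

L=119.661

crossed belt: β = asin((r1+r2)/C) = asin(14/35) = 23.5782°
wrap1 = wrap2 = π + 2β = 227.1564°
tangent length = C·cosβ = 32.0780
L = (r1+r2)·wrap + 2·C·cosβ = 14·3.9646 + 2·32.0780 = 119.6608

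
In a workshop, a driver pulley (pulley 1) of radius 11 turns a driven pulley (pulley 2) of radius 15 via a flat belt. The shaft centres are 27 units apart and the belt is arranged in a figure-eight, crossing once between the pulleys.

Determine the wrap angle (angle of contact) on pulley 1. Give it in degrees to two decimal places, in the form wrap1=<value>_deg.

wrap1=328.72_deg

crossed belt: β = asin((r1+r2)/C) = asin(26/27) = 74.3575°
wrap1 = wrap2 = π + 2β = 328.7151°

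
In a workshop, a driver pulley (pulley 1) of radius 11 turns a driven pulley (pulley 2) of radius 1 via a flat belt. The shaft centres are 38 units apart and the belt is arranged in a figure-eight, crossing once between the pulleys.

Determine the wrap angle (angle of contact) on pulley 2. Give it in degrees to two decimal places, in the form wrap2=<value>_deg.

wrap2=216.82_deg

crossed belt: β = asin((r1+r2)/C) = asin(12/38) = 18.4085°
wrap1 = wrap2 = π + 2β = 216.8170°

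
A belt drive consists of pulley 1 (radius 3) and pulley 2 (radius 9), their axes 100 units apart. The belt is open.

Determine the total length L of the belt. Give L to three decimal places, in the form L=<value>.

L=238.059

open belt: β = asin((r2−r1)/C) = asin(6/100) = 3.4398°
wrap1 = π − 2β = 173.1204°
wrap2 = π + 2β = 186.8796°
tangent length = C·cosβ = 99.8198
L = r1·wrap1 + r2·wrap2 + 2·C·cosβ = 3·3.0215 + 9·3.2617 + 2·99.8198 = 238.0592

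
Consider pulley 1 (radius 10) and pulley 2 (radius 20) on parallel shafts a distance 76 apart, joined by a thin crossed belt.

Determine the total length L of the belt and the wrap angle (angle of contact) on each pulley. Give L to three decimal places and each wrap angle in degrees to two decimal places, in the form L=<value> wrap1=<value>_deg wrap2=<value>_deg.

L=258.251 wrap1=226.50_deg wrap2=226.50_deg

crossed belt: β = asin((r1+r2)/C) = asin(30/76) = 23.2496°
wrap1 = wrap2 = π + 2β = 226.4991°
tangent length = C·cosβ = 69.8284
L = (r1+r2)·wrap + 2·C·cosβ = 30·3.9532 + 2·69.8284 = 258.2514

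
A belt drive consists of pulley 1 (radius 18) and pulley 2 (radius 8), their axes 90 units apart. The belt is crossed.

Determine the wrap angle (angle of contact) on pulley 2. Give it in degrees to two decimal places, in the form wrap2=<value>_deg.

wrap2=213.58_deg

crossed belt: β = asin((r1+r2)/C) = asin(26/90) = 16.7914°
wrap1 = wrap2 = π + 2β = 213.5829°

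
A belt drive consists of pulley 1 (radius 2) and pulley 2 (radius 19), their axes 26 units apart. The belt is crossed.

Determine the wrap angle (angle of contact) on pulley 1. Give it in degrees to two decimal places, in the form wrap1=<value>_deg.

crossed belt: β = asin((r1+r2)/C) = asin(21/26) = 53.8711°
wrap1 = wrap2 = π + 2β = 287.7421°

wrap1=287.74_deg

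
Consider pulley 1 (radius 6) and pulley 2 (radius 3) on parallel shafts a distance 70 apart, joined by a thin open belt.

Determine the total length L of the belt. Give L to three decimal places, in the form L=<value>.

open belt: β = asin((r2−r1)/C) = asin(-3/70) = -2.4563°
wrap1 = π − 2β = 184.9126°
wrap2 = π + 2β = 175.0874°
tangent length = C·cosβ = 69.9357
L = r1·wrap1 + r2·wrap2 + 2·C·cosβ = 6·3.2273 + 3·3.0559 + 2·69.9357 = 168.4029

L=168.403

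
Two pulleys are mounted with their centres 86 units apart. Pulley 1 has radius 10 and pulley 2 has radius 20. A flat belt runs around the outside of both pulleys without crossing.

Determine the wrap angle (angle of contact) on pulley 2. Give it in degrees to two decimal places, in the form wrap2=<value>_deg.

wrap2=193.35_deg

open belt: β = asin((r2−r1)/C) = asin(10/86) = 6.6774°
wrap1 = π − 2β = 166.6452°
wrap2 = π + 2β = 193.3548°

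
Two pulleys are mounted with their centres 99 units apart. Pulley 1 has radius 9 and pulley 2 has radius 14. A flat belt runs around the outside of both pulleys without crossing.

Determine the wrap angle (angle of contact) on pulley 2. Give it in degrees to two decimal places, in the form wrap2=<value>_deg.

wrap2=185.79_deg

open belt: β = asin((r2−r1)/C) = asin(5/99) = 2.8950°
wrap1 = π − 2β = 174.2101°
wrap2 = π + 2β = 185.7899°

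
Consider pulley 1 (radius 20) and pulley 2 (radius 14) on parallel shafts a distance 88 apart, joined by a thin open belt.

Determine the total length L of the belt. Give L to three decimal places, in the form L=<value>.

open belt: β = asin((r2−r1)/C) = asin(-6/88) = -3.9096°
wrap1 = π − 2β = 187.8191°
wrap2 = π + 2β = 172.1809°
tangent length = C·cosβ = 87.7952
L = r1·wrap1 + r2·wrap2 + 2·C·cosβ = 20·3.2781 + 14·3.0051 + 2·87.7952 = 283.2234

L=283.223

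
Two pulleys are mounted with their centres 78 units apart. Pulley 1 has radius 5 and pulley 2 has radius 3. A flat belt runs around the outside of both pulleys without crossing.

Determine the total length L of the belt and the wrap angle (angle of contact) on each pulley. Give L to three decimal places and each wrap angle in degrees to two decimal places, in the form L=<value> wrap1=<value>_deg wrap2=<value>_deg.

open belt: β = asin((r2−r1)/C) = asin(-2/78) = -1.4693°
wrap1 = π − 2β = 182.9386°
wrap2 = π + 2β = 177.0614°
tangent length = C·cosβ = 77.9744
L = r1·wrap1 + r2·wrap2 + 2·C·cosβ = 5·3.1929 + 3·3.0903 + 2·77.9744 = 181.1840

L=181.184 wrap1=182.94_deg wrap2=177.06_deg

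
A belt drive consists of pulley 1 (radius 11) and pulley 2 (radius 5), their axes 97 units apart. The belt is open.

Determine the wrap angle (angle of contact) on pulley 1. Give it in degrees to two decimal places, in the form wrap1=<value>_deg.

open belt: β = asin((r2−r1)/C) = asin(-6/97) = -3.5463°
wrap1 = π − 2β = 187.0927°
wrap2 = π + 2β = 172.9073°

wrap1=187.09_deg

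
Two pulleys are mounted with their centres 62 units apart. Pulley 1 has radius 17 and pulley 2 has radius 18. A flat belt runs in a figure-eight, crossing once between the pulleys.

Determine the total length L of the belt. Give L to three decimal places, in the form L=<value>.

crossed belt: β = asin((r1+r2)/C) = asin(35/62) = 34.3687°
wrap1 = wrap2 = π + 2β = 248.7374°
tangent length = C·cosβ = 51.1762
L = (r1+r2)·wrap + 2·C·cosβ = 35·4.3413 + 2·51.1762 = 254.2974

L=254.297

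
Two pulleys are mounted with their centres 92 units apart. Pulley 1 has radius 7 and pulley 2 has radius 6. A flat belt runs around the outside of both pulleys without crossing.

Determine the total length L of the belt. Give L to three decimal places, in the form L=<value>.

open belt: β = asin((r2−r1)/C) = asin(-1/92) = -0.6228°
wrap1 = π − 2β = 181.2456°
wrap2 = π + 2β = 178.7544°
tangent length = C·cosβ = 91.9946
L = r1·wrap1 + r2·wrap2 + 2·C·cosβ = 7·3.1633 + 6·3.1199 + 2·91.9946 = 224.8516

L=224.852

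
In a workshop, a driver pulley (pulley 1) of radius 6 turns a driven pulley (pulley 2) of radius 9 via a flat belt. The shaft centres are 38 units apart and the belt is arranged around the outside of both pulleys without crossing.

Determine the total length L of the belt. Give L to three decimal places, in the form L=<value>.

L=123.361

open belt: β = asin((r2−r1)/C) = asin(3/38) = 4.5281°
wrap1 = π − 2β = 170.9439°
wrap2 = π + 2β = 189.0561°
tangent length = C·cosβ = 37.8814
L = r1·wrap1 + r2·wrap2 + 2·C·cosβ = 6·2.9835 + 9·3.2997 + 2·37.8814 = 123.3609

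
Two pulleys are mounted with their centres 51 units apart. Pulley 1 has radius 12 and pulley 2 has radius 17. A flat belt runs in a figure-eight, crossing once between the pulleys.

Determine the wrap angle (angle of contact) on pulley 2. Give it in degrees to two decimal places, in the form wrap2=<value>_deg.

crossed belt: β = asin((r1+r2)/C) = asin(29/51) = 34.6546°
wrap1 = wrap2 = π + 2β = 249.3091°

wrap2=249.31_deg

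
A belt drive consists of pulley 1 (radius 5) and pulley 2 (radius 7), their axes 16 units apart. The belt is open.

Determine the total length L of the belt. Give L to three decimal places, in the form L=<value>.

open belt: β = asin((r2−r1)/C) = asin(2/16) = 7.1808°
wrap1 = π − 2β = 165.6385°
wrap2 = π + 2β = 194.3615°
tangent length = C·cosβ = 15.8745
L = r1·wrap1 + r2·wrap2 + 2·C·cosβ = 5·2.8909 + 7·3.3922 + 2·15.8745 = 69.9494

L=69.949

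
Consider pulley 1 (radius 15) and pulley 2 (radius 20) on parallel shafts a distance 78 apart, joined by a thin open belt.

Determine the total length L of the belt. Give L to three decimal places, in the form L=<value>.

open belt: β = asin((r2−r1)/C) = asin(5/78) = 3.6753°
wrap1 = π − 2β = 172.6493°
wrap2 = π + 2β = 187.3507°
tangent length = C·cosβ = 77.8396
L = r1·wrap1 + r2·wrap2 + 2·C·cosβ = 15·3.0133 + 20·3.2699 + 2·77.8396 = 266.2764

L=266.276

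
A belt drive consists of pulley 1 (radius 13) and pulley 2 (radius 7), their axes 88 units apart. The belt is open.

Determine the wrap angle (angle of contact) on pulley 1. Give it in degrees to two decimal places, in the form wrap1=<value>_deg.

wrap1=187.82_deg

open belt: β = asin((r2−r1)/C) = asin(-6/88) = -3.9096°
wrap1 = π − 2β = 187.8191°
wrap2 = π + 2β = 172.1809°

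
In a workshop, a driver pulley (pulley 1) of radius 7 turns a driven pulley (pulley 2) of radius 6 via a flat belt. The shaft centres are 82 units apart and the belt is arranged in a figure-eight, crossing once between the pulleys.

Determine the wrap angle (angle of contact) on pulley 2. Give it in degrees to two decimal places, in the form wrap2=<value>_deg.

crossed belt: β = asin((r1+r2)/C) = asin(13/82) = 9.1220°
wrap1 = wrap2 = π + 2β = 198.2439°

wrap2=198.24_deg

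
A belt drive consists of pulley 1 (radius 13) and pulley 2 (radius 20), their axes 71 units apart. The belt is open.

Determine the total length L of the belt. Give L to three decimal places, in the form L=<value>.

L=246.363

open belt: β = asin((r2−r1)/C) = asin(7/71) = 5.6581°
wrap1 = π − 2β = 168.6839°
wrap2 = π + 2β = 191.3161°
tangent length = C·cosβ = 70.6541
L = r1·wrap1 + r2·wrap2 + 2·C·cosβ = 13·2.9441 + 20·3.3391 + 2·70.6541 = 246.3633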